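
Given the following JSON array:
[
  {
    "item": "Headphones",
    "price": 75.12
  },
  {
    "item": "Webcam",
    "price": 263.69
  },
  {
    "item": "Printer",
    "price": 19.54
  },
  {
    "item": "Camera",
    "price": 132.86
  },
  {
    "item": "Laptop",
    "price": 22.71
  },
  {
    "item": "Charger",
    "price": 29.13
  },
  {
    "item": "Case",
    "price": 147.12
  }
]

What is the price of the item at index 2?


Array index 2 -> Printer
price = 19.54

ANSWER: 19.54


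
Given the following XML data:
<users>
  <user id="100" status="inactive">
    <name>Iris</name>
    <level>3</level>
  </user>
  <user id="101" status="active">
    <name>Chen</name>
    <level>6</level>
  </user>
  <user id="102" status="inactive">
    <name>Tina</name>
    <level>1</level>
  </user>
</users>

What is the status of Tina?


Finding user with name = Tina
user id="102" status="inactive"

ANSWER: inactive


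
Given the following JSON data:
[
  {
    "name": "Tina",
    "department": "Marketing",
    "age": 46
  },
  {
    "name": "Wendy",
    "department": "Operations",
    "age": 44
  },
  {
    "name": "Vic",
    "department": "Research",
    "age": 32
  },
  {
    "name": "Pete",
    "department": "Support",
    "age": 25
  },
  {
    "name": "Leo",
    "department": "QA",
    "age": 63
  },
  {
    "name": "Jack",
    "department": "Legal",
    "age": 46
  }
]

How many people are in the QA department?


Scanning records for department = QA
  Record 4: Leo
Count: 1

ANSWER: 1


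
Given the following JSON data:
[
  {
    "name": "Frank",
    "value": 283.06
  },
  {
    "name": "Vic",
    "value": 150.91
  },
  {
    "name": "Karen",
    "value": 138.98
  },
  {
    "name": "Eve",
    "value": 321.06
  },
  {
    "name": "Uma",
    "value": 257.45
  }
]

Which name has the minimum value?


Comparing values:
  Frank: 283.06
  Vic: 150.91
  Karen: 138.98
  Eve: 321.06
  Uma: 257.45
Minimum: Karen (138.98)

ANSWER: Karen


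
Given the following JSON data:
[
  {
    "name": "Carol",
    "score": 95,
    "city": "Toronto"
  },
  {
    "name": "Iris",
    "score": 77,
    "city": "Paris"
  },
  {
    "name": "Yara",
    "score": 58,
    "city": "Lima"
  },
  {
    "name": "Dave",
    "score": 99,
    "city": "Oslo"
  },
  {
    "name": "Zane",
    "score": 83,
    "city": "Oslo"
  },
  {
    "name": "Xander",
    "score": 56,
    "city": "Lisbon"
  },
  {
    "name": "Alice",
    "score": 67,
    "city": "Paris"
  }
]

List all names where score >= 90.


Filtering records where score >= 90:
  Carol (score=95) -> YES
  Iris (score=77) -> no
  Yara (score=58) -> no
  Dave (score=99) -> YES
  Zane (score=83) -> no
  Xander (score=56) -> no
  Alice (score=67) -> no


ANSWER: Carol, Dave


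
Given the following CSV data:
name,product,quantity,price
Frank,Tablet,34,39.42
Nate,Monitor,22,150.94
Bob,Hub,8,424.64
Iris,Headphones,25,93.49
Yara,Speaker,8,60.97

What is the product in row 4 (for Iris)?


Row 4: Iris
Column 'product' = Headphones

ANSWER: Headphones


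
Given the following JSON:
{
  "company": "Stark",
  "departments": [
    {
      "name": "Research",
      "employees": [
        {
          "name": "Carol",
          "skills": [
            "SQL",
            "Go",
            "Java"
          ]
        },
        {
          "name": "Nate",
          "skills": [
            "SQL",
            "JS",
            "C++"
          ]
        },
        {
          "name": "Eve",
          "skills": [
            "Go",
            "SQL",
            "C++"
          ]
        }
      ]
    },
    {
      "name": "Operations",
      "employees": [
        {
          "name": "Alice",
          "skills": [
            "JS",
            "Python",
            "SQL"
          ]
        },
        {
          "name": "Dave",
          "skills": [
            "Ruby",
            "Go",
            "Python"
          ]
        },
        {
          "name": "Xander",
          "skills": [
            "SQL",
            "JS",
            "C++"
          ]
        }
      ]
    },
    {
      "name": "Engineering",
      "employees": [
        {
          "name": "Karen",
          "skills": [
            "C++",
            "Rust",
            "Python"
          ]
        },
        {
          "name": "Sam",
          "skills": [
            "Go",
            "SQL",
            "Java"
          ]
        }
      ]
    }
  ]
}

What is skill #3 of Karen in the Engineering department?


Path: departments[2].employees[0].skills[2]
Value: Python

ANSWER: Python


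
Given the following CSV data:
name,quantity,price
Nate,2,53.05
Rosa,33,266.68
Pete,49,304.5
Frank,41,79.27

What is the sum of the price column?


Values in 'price' column:
  Row 1: 53.05
  Row 2: 266.68
  Row 3: 304.5
  Row 4: 79.27
Sum = 53.05 + 266.68 + 304.5 + 79.27 = 703.5

ANSWER: 703.5


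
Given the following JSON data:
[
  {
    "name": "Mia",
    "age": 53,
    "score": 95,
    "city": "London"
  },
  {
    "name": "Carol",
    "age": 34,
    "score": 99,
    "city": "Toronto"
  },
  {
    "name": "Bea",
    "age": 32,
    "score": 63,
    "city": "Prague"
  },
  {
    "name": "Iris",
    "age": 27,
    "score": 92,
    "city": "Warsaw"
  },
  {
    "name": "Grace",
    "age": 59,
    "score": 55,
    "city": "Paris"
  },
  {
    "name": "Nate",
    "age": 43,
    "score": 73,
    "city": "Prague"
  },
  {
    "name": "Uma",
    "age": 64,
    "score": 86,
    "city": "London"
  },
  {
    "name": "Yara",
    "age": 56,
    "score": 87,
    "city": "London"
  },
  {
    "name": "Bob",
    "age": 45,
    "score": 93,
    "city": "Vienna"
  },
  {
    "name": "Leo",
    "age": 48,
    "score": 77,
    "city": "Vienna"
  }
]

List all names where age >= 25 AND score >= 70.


Checking both conditions:
  Mia (age=53, score=95) -> YES
  Carol (age=34, score=99) -> YES
  Bea (age=32, score=63) -> no
  Iris (age=27, score=92) -> YES
  Grace (age=59, score=55) -> no
  Nate (age=43, score=73) -> YES
  Uma (age=64, score=86) -> YES
  Yara (age=56, score=87) -> YES
  Bob (age=45, score=93) -> YES
  Leo (age=48, score=77) -> YES


ANSWER: Mia, Carol, Iris, Nate, Uma, Yara, Bob, Leo


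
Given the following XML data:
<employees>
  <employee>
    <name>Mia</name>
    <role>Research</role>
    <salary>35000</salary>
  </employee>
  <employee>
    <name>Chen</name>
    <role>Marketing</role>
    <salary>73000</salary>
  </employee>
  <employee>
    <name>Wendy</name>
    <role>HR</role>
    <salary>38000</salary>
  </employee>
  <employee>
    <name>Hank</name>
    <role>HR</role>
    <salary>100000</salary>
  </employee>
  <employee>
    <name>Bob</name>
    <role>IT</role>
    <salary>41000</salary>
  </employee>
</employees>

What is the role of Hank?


Searching for <employee> with <name>Hank</name>
Found at position 4
<role>HR</role>

ANSWER: HR


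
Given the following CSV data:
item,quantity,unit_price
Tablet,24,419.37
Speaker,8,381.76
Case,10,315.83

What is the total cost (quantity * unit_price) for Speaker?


Row: Speaker
quantity = 8
unit_price = 381.76
total = 8 * 381.76 = 3054.08

ANSWER: 3054.08


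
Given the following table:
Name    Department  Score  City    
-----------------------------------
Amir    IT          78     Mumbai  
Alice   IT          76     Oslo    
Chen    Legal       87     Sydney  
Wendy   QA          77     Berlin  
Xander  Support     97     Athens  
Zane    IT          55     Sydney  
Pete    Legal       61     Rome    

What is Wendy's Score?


Row 4: Wendy
Score = 77

ANSWER: 77


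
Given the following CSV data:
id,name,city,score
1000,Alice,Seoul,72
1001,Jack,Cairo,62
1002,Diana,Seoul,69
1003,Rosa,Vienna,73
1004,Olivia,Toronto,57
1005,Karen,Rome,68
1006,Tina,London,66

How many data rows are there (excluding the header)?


Counting rows (excluding header):
Header: id,name,city,score
Data rows: 7

ANSWER: 7


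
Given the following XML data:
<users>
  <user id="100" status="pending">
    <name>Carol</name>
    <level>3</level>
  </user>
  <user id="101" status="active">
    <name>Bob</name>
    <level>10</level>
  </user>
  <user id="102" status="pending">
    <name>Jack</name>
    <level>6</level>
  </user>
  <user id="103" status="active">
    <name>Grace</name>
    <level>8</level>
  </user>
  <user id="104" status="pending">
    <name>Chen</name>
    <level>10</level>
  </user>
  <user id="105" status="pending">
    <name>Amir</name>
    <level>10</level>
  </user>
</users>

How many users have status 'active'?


Counting users with status='active':
  Bob (id=101) -> MATCH
  Grace (id=103) -> MATCH
Count: 2

ANSWER: 2


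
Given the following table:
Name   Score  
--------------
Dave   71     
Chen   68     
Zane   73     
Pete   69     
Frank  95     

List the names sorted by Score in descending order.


Sorting by Score (descending):
  Frank: 95
  Zane: 73
  Dave: 71
  Pete: 69
  Chen: 68


ANSWER: Frank, Zane, Dave, Pete, Chen


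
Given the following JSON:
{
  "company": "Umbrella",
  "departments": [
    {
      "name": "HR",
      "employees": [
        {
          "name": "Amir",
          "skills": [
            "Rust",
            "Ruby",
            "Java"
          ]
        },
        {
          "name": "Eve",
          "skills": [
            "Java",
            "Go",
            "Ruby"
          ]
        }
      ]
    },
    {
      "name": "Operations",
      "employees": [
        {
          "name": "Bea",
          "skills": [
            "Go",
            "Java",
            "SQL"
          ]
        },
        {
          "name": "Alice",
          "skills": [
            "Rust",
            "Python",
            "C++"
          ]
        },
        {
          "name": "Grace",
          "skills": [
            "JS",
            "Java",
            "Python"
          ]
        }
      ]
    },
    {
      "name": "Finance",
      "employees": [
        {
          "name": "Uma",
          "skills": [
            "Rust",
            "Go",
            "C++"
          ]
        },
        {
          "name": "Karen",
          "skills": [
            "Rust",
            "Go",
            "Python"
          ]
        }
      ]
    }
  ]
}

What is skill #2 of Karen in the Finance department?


Path: departments[2].employees[1].skills[1]
Value: Go

ANSWER: Go


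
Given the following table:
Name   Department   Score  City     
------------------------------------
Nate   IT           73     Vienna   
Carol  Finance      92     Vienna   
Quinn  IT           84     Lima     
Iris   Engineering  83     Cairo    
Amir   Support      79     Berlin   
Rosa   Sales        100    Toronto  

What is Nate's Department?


Row 1: Nate
Department = IT

ANSWER: IT


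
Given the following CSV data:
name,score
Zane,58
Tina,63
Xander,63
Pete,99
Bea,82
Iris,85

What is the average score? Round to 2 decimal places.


Scores: 58, 63, 63, 99, 82, 85
Sum = 450
Count = 6
Average = 450 / 6 = 75.00

ANSWER: 75.00


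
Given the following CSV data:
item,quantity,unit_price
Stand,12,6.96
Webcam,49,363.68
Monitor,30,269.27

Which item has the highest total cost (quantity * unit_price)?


Computing row totals:
  Stand: 83.52
  Webcam: 17820.32
  Monitor: 8078.1
Maximum: Webcam (17820.32)

ANSWER: Webcam


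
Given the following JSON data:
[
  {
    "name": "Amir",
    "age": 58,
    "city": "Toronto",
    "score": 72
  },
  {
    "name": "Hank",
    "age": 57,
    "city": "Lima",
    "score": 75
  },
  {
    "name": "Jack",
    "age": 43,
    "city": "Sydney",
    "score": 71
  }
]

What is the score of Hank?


Looking up record where name = Hank
Record index: 1
Field 'score' = 75

ANSWER: 75


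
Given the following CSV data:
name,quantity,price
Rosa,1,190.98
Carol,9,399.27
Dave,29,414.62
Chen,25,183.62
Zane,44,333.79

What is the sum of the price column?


Values in 'price' column:
  Row 1: 190.98
  Row 2: 399.27
  Row 3: 414.62
  Row 4: 183.62
  Row 5: 333.79
Sum = 190.98 + 399.27 + 414.62 + 183.62 + 333.79 = 1522.28

ANSWER: 1522.28


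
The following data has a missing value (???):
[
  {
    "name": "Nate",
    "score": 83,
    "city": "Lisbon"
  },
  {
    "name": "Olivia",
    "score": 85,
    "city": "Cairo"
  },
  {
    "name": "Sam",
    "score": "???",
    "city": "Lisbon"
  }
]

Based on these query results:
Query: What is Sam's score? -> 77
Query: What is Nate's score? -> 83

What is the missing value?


The missing value is Sam's score
From query: Sam's score = 77

ANSWER: 77


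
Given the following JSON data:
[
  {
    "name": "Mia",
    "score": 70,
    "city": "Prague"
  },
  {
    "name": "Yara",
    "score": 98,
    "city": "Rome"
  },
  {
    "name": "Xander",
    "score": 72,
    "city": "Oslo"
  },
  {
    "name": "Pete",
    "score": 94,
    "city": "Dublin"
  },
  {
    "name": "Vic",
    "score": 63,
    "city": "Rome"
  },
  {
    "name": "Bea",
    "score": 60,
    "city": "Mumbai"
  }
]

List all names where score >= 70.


Filtering records where score >= 70:
  Mia (score=70) -> YES
  Yara (score=98) -> YES
  Xander (score=72) -> YES
  Pete (score=94) -> YES
  Vic (score=63) -> no
  Bea (score=60) -> no


ANSWER: Mia, Yara, Xander, Pete


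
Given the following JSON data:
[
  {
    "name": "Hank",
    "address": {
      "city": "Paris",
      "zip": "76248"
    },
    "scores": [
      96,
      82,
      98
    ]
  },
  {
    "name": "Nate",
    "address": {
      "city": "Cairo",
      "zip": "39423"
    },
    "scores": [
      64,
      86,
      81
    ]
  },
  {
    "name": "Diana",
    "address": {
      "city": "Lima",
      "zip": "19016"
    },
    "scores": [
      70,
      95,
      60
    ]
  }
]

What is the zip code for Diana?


Path: records[2].address.zip
Value: 19016

ANSWER: 19016


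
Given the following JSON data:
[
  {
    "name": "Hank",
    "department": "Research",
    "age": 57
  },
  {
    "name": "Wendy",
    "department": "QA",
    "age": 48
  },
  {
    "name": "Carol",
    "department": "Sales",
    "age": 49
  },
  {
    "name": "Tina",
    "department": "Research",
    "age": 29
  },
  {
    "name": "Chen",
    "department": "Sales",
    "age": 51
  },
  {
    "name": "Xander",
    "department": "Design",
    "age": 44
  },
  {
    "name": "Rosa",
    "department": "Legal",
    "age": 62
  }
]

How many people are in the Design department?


Scanning records for department = Design
  Record 5: Xander
Count: 1

ANSWER: 1


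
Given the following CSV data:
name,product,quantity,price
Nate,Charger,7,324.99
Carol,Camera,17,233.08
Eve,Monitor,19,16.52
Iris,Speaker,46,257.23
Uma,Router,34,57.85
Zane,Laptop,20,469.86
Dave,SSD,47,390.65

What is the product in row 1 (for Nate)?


Row 1: Nate
Column 'product' = Charger

ANSWER: Charger


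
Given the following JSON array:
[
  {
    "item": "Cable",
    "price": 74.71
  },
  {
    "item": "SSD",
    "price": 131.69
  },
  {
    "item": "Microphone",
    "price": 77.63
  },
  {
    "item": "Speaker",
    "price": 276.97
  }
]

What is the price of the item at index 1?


Array index 1 -> SSD
price = 131.69

ANSWER: 131.69


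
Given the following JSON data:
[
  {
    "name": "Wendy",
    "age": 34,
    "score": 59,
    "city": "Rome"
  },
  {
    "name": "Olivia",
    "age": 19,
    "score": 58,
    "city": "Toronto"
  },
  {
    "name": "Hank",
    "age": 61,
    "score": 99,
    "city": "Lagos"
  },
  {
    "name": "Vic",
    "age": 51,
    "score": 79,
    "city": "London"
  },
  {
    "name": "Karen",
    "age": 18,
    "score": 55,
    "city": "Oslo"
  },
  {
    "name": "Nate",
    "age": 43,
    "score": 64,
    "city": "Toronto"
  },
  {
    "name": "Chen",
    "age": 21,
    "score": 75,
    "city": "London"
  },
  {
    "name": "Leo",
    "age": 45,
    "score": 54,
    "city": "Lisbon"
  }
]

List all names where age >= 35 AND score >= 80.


Checking both conditions:
  Wendy (age=34, score=59) -> no
  Olivia (age=19, score=58) -> no
  Hank (age=61, score=99) -> YES
  Vic (age=51, score=79) -> no
  Karen (age=18, score=55) -> no
  Nate (age=43, score=64) -> no
  Chen (age=21, score=75) -> no
  Leo (age=45, score=54) -> no


ANSWER: Hank


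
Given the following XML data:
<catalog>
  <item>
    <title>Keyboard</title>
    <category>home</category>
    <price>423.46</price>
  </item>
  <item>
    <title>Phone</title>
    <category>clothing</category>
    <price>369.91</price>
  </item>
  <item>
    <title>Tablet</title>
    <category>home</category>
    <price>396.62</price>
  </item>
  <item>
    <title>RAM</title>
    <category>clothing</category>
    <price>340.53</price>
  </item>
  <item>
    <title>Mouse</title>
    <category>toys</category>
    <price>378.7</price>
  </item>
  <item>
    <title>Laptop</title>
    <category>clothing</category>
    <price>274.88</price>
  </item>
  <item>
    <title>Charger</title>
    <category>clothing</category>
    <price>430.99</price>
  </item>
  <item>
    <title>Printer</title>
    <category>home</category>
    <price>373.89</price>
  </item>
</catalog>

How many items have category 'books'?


Scanning <item> elements for <category>books</category>:
Count: 0

ANSWER: 0


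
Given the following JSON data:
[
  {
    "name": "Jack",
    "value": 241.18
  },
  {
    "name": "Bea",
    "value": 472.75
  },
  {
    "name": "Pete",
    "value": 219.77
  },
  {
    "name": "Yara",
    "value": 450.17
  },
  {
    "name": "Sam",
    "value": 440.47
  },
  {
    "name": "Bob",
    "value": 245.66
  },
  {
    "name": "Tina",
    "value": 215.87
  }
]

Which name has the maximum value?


Comparing values:
  Jack: 241.18
  Bea: 472.75
  Pete: 219.77
  Yara: 450.17
  Sam: 440.47
  Bob: 245.66
  Tina: 215.87
Maximum: Bea (472.75)

ANSWER: Bea


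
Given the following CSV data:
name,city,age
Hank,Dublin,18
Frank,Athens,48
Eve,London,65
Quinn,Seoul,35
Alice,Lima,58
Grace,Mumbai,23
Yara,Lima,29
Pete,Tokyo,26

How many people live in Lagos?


Scanning city column for 'Lagos':
Total matches: 0

ANSWER: 0


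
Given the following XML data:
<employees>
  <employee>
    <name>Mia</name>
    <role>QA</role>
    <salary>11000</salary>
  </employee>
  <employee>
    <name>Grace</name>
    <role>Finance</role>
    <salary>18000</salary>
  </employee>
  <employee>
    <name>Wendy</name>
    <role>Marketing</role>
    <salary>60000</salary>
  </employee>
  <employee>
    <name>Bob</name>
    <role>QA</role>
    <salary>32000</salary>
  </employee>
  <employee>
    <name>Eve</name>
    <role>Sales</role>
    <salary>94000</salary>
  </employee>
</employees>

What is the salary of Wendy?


Searching for <employee> with <name>Wendy</name>
Found at position 3
<salary>60000</salary>

ANSWER: 60000


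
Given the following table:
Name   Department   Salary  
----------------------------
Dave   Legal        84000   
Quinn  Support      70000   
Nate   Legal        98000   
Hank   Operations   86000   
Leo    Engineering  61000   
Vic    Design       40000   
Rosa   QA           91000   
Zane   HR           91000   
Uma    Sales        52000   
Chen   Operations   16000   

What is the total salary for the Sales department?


Sales department members:
  Uma: 52000
Total = 52000 = 52000

ANSWER: 52000


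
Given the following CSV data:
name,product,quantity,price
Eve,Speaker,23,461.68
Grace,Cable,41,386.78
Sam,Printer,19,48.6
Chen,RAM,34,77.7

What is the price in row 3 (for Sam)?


Row 3: Sam
Column 'price' = 48.6

ANSWER: 48.6


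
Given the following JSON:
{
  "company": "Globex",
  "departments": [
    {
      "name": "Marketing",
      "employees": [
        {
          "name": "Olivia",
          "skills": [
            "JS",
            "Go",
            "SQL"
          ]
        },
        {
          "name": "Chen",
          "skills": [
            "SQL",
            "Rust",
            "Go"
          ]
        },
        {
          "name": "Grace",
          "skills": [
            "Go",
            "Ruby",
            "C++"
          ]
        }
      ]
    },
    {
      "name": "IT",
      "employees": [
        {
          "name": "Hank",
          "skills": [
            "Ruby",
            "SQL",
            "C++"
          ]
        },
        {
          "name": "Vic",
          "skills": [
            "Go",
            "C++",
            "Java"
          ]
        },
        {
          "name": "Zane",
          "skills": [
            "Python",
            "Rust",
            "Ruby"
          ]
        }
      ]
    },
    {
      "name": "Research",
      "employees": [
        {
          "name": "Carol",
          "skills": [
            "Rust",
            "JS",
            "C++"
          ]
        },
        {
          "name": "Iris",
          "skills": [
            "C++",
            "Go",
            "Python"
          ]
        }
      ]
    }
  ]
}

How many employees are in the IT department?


Path: departments[1].employees
Count: 3

ANSWER: 3


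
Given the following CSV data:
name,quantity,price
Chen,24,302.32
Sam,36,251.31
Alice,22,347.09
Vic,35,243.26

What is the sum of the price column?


Values in 'price' column:
  Row 1: 302.32
  Row 2: 251.31
  Row 3: 347.09
  Row 4: 243.26
Sum = 302.32 + 251.31 + 347.09 + 243.26 = 1143.98

ANSWER: 1143.98


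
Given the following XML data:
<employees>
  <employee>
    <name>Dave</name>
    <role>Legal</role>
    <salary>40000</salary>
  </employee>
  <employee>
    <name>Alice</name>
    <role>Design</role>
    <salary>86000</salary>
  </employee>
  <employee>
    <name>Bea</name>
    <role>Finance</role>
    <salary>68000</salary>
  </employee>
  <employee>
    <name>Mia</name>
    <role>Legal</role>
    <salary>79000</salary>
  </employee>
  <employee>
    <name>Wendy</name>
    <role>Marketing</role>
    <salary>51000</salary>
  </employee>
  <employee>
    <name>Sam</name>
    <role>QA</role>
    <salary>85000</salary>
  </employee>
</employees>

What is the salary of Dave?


Searching for <employee> with <name>Dave</name>
Found at position 1
<salary>40000</salary>

ANSWER: 40000


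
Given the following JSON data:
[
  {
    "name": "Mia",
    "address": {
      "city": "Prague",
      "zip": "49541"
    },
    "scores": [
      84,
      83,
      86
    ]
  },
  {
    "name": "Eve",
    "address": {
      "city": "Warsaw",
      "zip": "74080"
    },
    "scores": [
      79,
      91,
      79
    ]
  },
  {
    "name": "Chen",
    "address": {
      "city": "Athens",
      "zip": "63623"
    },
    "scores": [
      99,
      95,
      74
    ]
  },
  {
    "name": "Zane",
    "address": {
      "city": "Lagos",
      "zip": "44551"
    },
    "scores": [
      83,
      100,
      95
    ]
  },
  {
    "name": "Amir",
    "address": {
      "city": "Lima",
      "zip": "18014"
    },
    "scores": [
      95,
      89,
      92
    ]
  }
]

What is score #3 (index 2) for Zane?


Path: records[3].scores[2]
Value: 95

ANSWER: 95


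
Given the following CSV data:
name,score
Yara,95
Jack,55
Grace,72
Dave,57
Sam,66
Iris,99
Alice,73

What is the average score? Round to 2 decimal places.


Scores: 95, 55, 72, 57, 66, 99, 73
Sum = 517
Count = 7
Average = 517 / 7 = 73.86

ANSWER: 73.86


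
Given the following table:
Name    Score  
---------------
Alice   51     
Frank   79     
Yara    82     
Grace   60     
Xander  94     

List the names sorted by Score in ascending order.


Sorting by Score (ascending):
  Alice: 51
  Grace: 60
  Frank: 79
  Yara: 82
  Xander: 94


ANSWER: Alice, Grace, Frank, Yara, Xander


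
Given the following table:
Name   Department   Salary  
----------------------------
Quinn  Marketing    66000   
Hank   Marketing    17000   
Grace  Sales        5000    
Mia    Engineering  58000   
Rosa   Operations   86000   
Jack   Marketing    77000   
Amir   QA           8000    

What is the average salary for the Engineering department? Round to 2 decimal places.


Engineering department members:
  Mia: 58000
Sum = 58000
Count = 1
Average = 58000 / 1 = 58000.00

ANSWER: 58000.00


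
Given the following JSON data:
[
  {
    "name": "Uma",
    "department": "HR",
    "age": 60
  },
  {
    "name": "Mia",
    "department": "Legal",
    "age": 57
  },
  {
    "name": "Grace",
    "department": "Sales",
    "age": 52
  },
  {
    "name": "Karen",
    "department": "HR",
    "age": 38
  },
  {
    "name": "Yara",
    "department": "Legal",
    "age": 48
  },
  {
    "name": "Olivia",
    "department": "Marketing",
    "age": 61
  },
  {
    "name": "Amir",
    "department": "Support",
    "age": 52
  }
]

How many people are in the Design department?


Scanning records for department = Design
  No matches found
Count: 0

ANSWER: 0


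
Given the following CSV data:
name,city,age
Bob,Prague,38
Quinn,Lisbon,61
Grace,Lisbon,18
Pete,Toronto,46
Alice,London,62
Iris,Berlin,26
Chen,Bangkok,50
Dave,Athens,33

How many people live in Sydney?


Scanning city column for 'Sydney':
Total matches: 0

ANSWER: 0


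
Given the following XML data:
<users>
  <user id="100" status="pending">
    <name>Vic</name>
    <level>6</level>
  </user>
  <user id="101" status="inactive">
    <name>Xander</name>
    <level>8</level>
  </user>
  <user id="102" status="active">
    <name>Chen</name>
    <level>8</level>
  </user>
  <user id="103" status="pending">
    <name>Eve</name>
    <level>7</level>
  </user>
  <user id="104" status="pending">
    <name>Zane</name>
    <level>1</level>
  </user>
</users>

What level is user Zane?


Finding user: Zane
<level>1</level>

ANSWER: 1


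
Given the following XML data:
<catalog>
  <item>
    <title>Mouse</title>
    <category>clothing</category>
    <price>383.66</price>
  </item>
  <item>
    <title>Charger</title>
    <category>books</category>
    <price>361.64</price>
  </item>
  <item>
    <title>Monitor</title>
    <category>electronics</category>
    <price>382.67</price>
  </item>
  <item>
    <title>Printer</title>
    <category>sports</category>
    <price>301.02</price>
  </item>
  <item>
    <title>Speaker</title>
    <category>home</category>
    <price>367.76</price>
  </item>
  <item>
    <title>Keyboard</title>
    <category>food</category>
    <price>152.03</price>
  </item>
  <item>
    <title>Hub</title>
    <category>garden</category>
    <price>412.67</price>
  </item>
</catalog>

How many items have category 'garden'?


Scanning <item> elements for <category>garden</category>:
  Item 7: Hub -> MATCH
Count: 1

ANSWER: 1


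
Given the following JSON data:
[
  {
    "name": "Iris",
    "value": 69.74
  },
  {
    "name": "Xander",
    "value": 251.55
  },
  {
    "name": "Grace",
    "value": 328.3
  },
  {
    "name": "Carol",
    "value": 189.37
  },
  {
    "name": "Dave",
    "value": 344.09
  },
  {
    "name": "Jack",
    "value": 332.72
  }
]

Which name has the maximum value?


Comparing values:
  Iris: 69.74
  Xander: 251.55
  Grace: 328.3
  Carol: 189.37
  Dave: 344.09
  Jack: 332.72
Maximum: Dave (344.09)

ANSWER: Dave


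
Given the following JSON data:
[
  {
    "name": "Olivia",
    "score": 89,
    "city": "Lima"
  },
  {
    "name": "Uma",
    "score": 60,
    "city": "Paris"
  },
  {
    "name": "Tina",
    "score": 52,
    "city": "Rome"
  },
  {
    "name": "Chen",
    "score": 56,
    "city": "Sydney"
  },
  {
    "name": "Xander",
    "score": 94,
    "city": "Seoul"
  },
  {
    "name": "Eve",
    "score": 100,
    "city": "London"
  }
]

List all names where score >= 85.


Filtering records where score >= 85:
  Olivia (score=89) -> YES
  Uma (score=60) -> no
  Tina (score=52) -> no
  Chen (score=56) -> no
  Xander (score=94) -> YES
  Eve (score=100) -> YES


ANSWER: Olivia, Xander, Eve


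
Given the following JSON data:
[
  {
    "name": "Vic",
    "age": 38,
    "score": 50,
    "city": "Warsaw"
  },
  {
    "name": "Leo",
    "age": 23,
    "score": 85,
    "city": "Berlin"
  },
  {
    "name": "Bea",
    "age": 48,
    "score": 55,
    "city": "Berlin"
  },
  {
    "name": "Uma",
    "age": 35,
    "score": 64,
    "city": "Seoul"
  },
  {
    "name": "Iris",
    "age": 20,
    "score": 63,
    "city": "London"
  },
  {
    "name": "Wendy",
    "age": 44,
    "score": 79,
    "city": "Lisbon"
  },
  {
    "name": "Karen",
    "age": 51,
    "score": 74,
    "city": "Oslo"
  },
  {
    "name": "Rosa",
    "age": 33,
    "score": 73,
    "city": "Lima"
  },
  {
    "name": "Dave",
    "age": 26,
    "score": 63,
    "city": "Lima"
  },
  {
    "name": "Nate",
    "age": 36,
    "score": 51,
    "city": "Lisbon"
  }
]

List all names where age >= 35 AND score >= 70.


Checking both conditions:
  Vic (age=38, score=50) -> no
  Leo (age=23, score=85) -> no
  Bea (age=48, score=55) -> no
  Uma (age=35, score=64) -> no
  Iris (age=20, score=63) -> no
  Wendy (age=44, score=79) -> YES
  Karen (age=51, score=74) -> YES
  Rosa (age=33, score=73) -> no
  Dave (age=26, score=63) -> no
  Nate (age=36, score=51) -> no


ANSWER: Wendy, Karen


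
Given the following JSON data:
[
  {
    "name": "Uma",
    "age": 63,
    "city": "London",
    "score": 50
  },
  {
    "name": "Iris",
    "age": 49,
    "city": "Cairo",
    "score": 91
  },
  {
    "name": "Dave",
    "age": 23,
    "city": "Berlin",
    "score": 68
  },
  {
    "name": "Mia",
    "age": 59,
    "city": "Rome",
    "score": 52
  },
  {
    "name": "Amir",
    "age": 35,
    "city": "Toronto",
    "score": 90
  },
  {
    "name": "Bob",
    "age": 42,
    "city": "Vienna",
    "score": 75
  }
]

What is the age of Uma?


Looking up record where name = Uma
Record index: 0
Field 'age' = 63

ANSWER: 63


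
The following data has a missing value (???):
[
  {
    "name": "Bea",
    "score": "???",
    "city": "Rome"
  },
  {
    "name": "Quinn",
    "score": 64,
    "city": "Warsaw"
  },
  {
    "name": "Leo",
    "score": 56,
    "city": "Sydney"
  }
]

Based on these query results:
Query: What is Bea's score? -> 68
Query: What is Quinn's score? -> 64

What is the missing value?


The missing value is Bea's score
From query: Bea's score = 68

ANSWER: 68


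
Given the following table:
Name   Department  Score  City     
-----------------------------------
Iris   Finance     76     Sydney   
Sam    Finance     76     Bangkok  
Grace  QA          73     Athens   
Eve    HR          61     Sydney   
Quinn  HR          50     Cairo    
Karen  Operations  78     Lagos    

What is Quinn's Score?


Row 5: Quinn
Score = 50

ANSWER: 50


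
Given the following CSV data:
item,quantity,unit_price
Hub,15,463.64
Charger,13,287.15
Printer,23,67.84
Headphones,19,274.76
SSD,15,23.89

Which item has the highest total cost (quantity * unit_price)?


Computing row totals:
  Hub: 6954.6
  Charger: 3732.95
  Printer: 1560.32
  Headphones: 5220.44
  SSD: 358.35
Maximum: Hub (6954.6)

ANSWER: Hub


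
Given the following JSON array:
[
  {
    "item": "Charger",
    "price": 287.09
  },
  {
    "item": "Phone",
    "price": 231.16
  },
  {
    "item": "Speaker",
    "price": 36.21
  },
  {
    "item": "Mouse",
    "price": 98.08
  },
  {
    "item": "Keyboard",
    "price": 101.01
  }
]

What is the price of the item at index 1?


Array index 1 -> Phone
price = 231.16

ANSWER: 231.16


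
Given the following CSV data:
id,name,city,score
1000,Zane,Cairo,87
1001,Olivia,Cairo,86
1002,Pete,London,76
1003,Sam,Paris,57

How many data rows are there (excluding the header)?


Counting rows (excluding header):
Header: id,name,city,score
Data rows: 4

ANSWER: 4


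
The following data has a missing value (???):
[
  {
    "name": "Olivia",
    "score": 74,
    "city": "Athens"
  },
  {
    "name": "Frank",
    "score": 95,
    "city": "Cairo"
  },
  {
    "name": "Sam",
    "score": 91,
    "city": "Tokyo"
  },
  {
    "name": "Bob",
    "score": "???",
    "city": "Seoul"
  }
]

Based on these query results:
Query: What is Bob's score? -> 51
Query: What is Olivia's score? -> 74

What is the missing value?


The missing value is Bob's score
From query: Bob's score = 51

ANSWER: 51


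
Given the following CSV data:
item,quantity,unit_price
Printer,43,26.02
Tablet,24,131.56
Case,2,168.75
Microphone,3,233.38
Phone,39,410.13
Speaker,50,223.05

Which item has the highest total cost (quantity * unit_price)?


Computing row totals:
  Printer: 1118.86
  Tablet: 3157.44
  Case: 337.5
  Microphone: 700.14
  Phone: 15995.07
  Speaker: 11152.5
Maximum: Phone (15995.07)

ANSWER: Phone


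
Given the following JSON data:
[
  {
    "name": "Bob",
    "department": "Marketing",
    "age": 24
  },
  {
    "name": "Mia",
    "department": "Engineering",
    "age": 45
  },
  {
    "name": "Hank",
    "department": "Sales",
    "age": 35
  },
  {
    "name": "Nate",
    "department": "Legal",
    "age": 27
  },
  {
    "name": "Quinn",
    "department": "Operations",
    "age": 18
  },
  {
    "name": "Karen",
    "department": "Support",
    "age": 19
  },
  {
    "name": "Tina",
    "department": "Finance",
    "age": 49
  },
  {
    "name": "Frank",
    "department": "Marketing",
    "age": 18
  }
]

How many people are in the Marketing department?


Scanning records for department = Marketing
  Record 0: Bob
  Record 7: Frank
Count: 2

ANSWER: 2


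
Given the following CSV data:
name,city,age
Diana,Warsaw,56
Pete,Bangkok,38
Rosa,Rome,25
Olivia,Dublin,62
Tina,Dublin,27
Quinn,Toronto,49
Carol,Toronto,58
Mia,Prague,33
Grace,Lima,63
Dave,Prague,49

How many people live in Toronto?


Scanning city column for 'Toronto':
  Row 6: Quinn -> MATCH
  Row 7: Carol -> MATCH
Total matches: 2

ANSWER: 2


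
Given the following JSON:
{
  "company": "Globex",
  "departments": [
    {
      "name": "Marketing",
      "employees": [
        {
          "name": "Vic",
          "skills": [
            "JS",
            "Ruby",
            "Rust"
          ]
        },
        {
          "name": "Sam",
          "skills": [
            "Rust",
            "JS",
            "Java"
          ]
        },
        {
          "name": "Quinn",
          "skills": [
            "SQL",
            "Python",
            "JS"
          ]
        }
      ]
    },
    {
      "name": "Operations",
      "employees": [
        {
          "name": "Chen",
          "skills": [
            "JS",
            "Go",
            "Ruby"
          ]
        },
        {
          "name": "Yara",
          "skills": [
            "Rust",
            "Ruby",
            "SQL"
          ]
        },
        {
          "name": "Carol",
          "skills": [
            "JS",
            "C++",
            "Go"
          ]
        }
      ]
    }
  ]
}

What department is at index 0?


Path: departments[0].name
Value: Marketing

ANSWER: Marketing


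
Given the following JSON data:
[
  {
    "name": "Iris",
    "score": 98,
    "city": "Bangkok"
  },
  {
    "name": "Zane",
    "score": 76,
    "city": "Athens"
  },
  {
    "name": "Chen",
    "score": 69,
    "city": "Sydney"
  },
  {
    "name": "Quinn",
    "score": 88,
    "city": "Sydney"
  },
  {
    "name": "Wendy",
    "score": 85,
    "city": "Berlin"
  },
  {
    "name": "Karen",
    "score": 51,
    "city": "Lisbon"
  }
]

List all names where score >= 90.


Filtering records where score >= 90:
  Iris (score=98) -> YES
  Zane (score=76) -> no
  Chen (score=69) -> no
  Quinn (score=88) -> no
  Wendy (score=85) -> no
  Karen (score=51) -> no


ANSWER: Iris


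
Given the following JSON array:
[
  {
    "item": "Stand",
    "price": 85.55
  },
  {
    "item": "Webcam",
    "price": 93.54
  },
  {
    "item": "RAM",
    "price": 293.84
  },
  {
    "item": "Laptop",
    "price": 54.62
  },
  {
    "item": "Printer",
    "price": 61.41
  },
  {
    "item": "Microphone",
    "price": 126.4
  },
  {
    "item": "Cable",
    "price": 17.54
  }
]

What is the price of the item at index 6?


Array index 6 -> Cable
price = 17.54

ANSWER: 17.54


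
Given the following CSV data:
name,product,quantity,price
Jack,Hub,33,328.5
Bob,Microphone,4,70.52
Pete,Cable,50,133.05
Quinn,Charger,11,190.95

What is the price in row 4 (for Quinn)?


Row 4: Quinn
Column 'price' = 190.95

ANSWER: 190.95


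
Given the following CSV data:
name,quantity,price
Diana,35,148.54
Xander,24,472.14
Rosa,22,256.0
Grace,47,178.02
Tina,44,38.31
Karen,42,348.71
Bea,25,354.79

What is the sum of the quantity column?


Values in 'quantity' column:
  Row 1: 35
  Row 2: 24
  Row 3: 22
  Row 4: 47
  Row 5: 44
  Row 6: 42
  Row 7: 25
Sum = 35 + 24 + 22 + 47 + 44 + 42 + 25 = 239

ANSWER: 239


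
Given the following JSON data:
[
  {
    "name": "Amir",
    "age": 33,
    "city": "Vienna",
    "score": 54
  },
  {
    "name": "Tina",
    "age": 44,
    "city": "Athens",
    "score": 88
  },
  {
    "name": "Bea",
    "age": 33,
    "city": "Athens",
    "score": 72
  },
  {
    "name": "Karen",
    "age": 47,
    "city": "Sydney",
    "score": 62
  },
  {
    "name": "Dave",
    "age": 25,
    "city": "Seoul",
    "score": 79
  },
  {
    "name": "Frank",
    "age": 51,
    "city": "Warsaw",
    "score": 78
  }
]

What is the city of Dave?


Looking up record where name = Dave
Record index: 4
Field 'city' = Seoul

ANSWER: Seoul


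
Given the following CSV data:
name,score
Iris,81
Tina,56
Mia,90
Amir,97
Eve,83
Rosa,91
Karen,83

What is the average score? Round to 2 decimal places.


Scores: 81, 56, 90, 97, 83, 91, 83
Sum = 581
Count = 7
Average = 581 / 7 = 83.00

ANSWER: 83.00


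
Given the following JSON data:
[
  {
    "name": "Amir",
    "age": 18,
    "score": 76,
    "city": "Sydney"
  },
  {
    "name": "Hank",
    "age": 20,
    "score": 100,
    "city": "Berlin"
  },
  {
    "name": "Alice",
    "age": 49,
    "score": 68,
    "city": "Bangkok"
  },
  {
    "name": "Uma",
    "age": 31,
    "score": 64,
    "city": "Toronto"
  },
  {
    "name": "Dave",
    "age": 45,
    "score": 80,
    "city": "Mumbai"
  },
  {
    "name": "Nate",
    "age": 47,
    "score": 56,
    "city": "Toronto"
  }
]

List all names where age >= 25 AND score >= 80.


Checking both conditions:
  Amir (age=18, score=76) -> no
  Hank (age=20, score=100) -> no
  Alice (age=49, score=68) -> no
  Uma (age=31, score=64) -> no
  Dave (age=45, score=80) -> YES
  Nate (age=47, score=56) -> no


ANSWER: Dave


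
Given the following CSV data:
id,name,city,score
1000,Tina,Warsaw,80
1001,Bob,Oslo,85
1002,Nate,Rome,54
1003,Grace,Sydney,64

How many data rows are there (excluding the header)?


Counting rows (excluding header):
Header: id,name,city,score
Data rows: 4

ANSWER: 4


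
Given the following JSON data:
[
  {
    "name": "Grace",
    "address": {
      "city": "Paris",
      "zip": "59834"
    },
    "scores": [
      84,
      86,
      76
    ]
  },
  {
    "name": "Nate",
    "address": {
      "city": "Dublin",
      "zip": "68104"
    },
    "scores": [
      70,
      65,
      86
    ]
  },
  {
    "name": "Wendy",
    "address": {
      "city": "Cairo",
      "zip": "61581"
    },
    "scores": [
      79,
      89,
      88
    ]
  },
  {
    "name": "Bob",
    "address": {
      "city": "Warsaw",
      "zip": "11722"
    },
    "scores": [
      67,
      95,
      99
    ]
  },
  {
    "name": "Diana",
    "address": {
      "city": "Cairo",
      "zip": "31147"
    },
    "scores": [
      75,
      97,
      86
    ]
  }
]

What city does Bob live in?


Path: records[3].address.city
Value: Warsaw

ANSWER: Warsaw


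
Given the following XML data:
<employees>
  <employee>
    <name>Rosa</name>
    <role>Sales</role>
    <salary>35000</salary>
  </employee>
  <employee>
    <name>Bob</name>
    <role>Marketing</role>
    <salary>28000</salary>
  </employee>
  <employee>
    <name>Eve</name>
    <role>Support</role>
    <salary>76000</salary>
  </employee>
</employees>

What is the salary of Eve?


Searching for <employee> with <name>Eve</name>
Found at position 3
<salary>76000</salary>

ANSWER: 76000


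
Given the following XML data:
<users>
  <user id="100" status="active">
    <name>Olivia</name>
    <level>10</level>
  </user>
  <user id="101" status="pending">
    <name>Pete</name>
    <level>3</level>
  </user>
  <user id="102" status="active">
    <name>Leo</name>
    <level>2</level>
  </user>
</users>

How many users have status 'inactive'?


Counting users with status='inactive':
Count: 0

ANSWER: 0


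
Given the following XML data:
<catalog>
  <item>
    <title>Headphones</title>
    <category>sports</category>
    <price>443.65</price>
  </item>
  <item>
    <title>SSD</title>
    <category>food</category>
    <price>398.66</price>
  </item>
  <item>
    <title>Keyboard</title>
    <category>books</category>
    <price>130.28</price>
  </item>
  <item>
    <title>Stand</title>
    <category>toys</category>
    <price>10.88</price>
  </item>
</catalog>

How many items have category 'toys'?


Scanning <item> elements for <category>toys</category>:
  Item 4: Stand -> MATCH
Count: 1

ANSWER: 1
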